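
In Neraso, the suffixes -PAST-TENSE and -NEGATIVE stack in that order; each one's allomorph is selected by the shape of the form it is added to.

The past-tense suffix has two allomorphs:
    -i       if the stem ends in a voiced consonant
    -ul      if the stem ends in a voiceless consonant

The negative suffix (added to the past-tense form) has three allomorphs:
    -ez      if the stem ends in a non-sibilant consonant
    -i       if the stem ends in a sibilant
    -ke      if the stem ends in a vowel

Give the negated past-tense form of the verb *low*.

lowike

*low*: final consonant = /w/, voiced → -i → *lowi*.
Since the final sound of the past-tense form *lowi* is /i/ (a vowel), it takes -ke, giving *lowike*.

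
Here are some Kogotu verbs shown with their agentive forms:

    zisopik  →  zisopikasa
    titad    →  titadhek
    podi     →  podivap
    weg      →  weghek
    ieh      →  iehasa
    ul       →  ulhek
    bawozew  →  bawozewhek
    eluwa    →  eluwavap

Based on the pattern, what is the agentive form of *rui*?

ruivap

The suffix is conditioned by the final sound: -asa when the stem ends in a voiceless consonant (*zisopik*, *ieh*); -hek when the stem ends in a voiced consonant (*titad*, *weg*, *ul*, *bawozew*); -vap when the stem ends in a vowel (*podi*, *eluwa*).
*rui*: final sound = /i/, a vowel → -vap → *ruivap*.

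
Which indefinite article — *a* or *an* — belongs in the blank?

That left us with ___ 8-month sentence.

The indefinite article is chosen by the initial *sound* of the following word, not its spelling.
The number *8* is spoken "eight", beginning with /eɪt/ — a vowel sound.
So the article is *an*: That left us with an 8-month sentence.

an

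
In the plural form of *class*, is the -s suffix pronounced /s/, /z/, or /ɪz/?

The stem *class* ends in a sibilant (/s, z, ʃ, ʒ, tʃ, dʒ/).
The plural suffix surfaces as /ɪz/ after sibilants, /s/ after other voiceless consonants, and /z/ after other voiced sounds.
So the plural -s on *class* is pronounced /ɪz/.

/ɪz/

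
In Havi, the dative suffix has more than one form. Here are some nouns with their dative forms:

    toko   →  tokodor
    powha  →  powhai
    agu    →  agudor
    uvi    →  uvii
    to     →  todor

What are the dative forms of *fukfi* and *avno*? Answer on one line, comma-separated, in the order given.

fukfii, avnodor

The suffix is conditioned by the last vowel: -dor when the last vowel of the stem is a rounded vowel (*toko*, *agu*, *to*); -i when the last vowel of the stem is an unrounded vowel (*powha*, *uvi*).
*fukfi* — last vowel /i/ (an unrounded vowel) → -i → *fukfii*.
*avno*: last vowel = /o/, a rounded vowel → -dor → *avnodor*.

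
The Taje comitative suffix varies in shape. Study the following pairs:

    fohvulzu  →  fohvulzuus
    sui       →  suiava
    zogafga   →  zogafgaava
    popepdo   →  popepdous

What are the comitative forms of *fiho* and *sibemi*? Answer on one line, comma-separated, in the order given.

The suffix is conditioned by the last vowel: -us when the last vowel of the stem is a rounded vowel (*fohvulzu*, *popepdo*); -ava when the last vowel of the stem is an unrounded vowel (*sui*, *zogafga*).
*fiho* — last vowel /o/ (a rounded vowel) → -us → *fihous*.
Since the last vowel of *sibemi* is /i/ (an unrounded vowel), it takes -ava, giving *sibemiava*.

fihous, sibemiava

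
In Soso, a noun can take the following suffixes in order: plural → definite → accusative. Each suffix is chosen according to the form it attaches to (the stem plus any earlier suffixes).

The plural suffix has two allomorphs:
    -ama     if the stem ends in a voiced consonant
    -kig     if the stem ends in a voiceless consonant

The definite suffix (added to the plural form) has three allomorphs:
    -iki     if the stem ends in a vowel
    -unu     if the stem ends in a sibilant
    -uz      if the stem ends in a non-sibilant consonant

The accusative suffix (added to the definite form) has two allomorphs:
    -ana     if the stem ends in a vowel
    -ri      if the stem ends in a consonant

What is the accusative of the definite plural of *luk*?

lukkiguzri

*luk*: final consonant = /k/, voiceless → -kig → *lukkig*.
The plural form *lukkig* — final sound /g/ (a non-sibilant consonant) → -uz → *lukkiguz*.
The definite form *lukkiguz* — final sound /z/ (a consonant) → -ri → *lukkiguzri*.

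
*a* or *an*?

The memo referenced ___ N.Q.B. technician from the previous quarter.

The indefinite article is chosen by the initial *sound* of the following word, not its spelling.
The initialism *N.Q.B.* is read letter by letter; the first letter, N, is pronounced /ɛn/, which begins with a vowel sound.
So the article is *an*: The memo referenced an N.Q.B. technician from the previous quarter.

an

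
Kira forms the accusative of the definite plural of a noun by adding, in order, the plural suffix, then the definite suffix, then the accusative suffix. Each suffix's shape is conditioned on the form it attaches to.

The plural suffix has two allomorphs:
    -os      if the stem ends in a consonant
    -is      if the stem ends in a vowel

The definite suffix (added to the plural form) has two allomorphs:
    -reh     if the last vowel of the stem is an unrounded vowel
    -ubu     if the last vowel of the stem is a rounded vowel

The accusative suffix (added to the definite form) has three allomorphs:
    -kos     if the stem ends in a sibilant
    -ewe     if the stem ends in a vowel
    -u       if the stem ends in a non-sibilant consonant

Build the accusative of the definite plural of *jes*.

Since the final sound of *jes* is /s/ (a consonant), it takes -os, giving *jesos*.
Since the last vowel of the plural form *jesos* is /o/ (a rounded vowel), it takes -ubu, giving *jesosubu*.
The definite form *jesosubu* — final sound /u/ (a vowel) → -ewe → *jesosubuewe*.

jesosubuewe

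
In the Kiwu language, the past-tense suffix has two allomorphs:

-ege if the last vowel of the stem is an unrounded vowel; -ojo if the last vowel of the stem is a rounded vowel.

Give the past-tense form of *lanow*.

lanowojo

Since the last vowel of *lanow* is /o/ (a rounded vowel), it takes -ojo, giving *lanowojo*.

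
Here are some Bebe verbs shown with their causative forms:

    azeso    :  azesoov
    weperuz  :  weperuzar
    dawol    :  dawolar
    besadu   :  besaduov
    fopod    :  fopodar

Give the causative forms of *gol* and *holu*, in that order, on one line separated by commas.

The suffix is conditioned by the final sound: -ar when the stem ends in a consonant (*weperuz*, *dawol*, *fopod*); -ov when the stem ends in a vowel (*azeso*, *besadu*).
*gol*: final sound = /l/, a consonant → -ar → *golar*.
The final sound of *holu* is /u/, which is a vowel, so the suffix is -ov, giving *holuov*.

golar, holuov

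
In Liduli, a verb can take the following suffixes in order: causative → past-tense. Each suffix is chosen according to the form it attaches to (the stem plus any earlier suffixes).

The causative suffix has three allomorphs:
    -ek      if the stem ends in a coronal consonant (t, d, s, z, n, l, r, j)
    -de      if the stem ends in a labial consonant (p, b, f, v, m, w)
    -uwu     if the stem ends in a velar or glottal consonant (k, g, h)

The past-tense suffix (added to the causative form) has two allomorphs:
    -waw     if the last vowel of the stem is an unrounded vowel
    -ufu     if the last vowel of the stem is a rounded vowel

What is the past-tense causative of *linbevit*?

*linbevit*: final consonant = /t/, coronal → -ek → *linbevitek*.
The last vowel of the causative form *linbevitek* is /e/, which is an unrounded vowel, so the past-tense suffix is -waw, giving *linbevitekwaw*.

linbevitekwaw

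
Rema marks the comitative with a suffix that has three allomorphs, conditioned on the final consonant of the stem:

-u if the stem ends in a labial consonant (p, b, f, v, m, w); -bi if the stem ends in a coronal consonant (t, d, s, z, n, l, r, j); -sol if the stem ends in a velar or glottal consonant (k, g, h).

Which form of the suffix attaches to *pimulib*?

-u

Since the final consonant of *pimulib* is /b/ (labial), it takes -u.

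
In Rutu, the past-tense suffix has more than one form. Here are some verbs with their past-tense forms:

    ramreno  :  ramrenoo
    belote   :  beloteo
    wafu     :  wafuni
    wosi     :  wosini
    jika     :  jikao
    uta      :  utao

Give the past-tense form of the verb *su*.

suni

The suffix is conditioned by the last vowel: -ni when the last vowel of the stem is a high vowel (*wafu*, *wosi*); -o when the last vowel of the stem is a non-high vowel (*ramreno*, *belote*, *jika*, *uta*).
*su* — last vowel /u/ (a high vowel) → -ni → *suni*.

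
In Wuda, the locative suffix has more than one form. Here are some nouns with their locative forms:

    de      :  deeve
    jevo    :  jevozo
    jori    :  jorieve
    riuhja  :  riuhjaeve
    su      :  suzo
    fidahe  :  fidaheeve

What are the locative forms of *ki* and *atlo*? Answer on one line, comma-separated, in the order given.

The alternation tracks the last vowel of the stem — -zo when the last vowel of the stem is a rounded vowel (*jevo*, *su*); -eve when the last vowel of the stem is an unrounded vowel (*de*, *jori*, *riuhja*, *fidahe*).
Since the last vowel of *ki* is /i/ (an unrounded vowel), it takes -eve, giving *kieve*.
*atlo*: last vowel = /o/, a rounded vowel → -zo → *atlozo*.

kieve, atlozo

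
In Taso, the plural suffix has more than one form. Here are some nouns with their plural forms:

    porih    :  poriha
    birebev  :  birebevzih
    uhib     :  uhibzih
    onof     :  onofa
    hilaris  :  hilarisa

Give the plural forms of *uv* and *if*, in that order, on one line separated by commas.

The suffix is conditioned by the final consonant: -a when the stem ends in a voiceless consonant (*porih*, *onof*, *hilaris*); -zih when the stem ends in a voiced consonant (*birebev*, *uhib*).
*uv*: final consonant = /v/, voiced → -zih → *uvzih*.
Since the final consonant of *if* is /f/ (voiceless), it takes -a, giving *ifa*.

uvzih, ifa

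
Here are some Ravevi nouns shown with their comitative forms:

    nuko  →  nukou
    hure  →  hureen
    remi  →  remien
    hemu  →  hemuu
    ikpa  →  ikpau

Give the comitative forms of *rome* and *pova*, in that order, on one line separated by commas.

romeen, povau

The suffix is conditioned by the last vowel: -en when the last vowel of the stem is a front vowel (*hure*, *remi*); -u when the last vowel of the stem is a back vowel (*nuko*, *hemu*, *ikpa*).
*rome* — last vowel /e/ (a front vowel) → -en → *romeen*.
*pova* — last vowel /a/ (a back vowel) → -u → *povau*.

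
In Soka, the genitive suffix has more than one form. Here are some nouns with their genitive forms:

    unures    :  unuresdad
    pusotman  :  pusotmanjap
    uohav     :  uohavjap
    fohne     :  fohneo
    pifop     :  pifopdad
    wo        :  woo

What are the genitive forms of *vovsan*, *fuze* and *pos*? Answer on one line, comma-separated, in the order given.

The alternation tracks the final sound of the stem — -dad when the stem ends in a voiceless consonant (*unures*, *pifop*); -jap when the stem ends in a voiced consonant (*pusotman*, *uohav*); -o when the stem ends in a vowel (*fohne*, *wo*).
Since the final sound of *vovsan* is /n/ (a voiced consonant), it takes -jap, giving *vovsanjap*.
Since the final sound of *fuze* is /e/ (a vowel), it takes -o, giving *fuzeo*.
*pos*: final sound = /s/, a voiceless consonant → -dad → *posdad*.

vovsanjap, fuzeo, posdad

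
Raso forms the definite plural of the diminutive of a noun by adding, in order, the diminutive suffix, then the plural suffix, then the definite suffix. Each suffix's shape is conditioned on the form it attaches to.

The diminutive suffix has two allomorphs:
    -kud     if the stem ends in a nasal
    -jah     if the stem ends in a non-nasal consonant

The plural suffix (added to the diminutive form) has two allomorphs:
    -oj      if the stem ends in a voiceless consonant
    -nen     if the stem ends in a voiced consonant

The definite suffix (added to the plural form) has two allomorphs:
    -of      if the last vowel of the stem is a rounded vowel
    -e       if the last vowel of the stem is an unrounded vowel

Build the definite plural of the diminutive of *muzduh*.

*muzduh* — final consonant /h/ (non-nasal) → -jah → *muzduhjah*.
The diminutive form *muzduhjah*: final consonant = /h/, voiceless → -oj → *muzduhjahoj*.
The plural form *muzduhjahoj*: last vowel = /o/, a rounded vowel → -of → *muzduhjahojof*.

muzduhjahojof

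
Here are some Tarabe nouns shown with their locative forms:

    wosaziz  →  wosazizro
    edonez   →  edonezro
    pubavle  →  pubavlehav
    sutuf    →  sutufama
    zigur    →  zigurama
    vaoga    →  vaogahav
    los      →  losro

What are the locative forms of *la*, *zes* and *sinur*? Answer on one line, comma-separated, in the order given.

lahav, zesro, sinurama

The alternation tracks the final sound of the stem — -ro when the stem ends in a sibilant (*wosaziz*, *edonez*, *los*); -ama when the stem ends in a non-sibilant consonant (*sutuf*, *zigur*); -hav when the stem ends in a vowel (*pubavle*, *vaoga*).
*la*: final sound = /a/, a vowel → -hav → *lahav*.
Since the final sound of *zes* is /s/ (a sibilant), it takes -ro, giving *zesro*.
The final sound of *sinur* is /r/, which is a non-sibilant consonant, so the suffix is -ama, giving *sinurama*.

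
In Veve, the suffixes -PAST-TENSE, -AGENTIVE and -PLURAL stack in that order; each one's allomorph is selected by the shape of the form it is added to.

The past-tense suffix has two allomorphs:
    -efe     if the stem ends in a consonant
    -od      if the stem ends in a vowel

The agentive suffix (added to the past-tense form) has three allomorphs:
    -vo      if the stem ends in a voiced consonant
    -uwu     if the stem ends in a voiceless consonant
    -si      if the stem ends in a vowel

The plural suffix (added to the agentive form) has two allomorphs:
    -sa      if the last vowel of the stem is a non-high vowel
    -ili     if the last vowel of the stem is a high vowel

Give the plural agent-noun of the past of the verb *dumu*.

Since the final sound of *dumu* is /u/ (a vowel), it takes -od, giving *dumuod*.
The past-tense form *dumuod* — final sound /d/ (a voiced consonant) → -vo → *dumuodvo*.
The agentive form *dumuodvo* — last vowel /o/ (a non-high vowel) → -sa → *dumuodvosa*.

dumuodvosa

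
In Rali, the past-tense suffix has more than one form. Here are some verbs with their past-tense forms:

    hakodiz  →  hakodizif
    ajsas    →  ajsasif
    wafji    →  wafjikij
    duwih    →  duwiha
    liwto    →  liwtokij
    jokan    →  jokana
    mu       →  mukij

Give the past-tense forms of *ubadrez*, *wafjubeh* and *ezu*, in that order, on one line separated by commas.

ubadrezif, wafjubeha, ezukij

The alternation tracks the final sound of the stem — -if when the stem ends in a sibilant (*hakodiz*, *ajsas*); -a when the stem ends in a non-sibilant consonant (*duwih*, *jokan*); -kij when the stem ends in a vowel (*wafji*, *liwto*, *mu*).
Since the final sound of *ubadrez* is /z/ (a sibilant), it takes -if, giving *ubadrezif*.
The final sound of *wafjubeh* is /h/, which is a non-sibilant consonant, so the suffix is -a, giving *wafjubeha*.
*ezu* — final sound /u/ (a vowel) → -kij → *ezukij*.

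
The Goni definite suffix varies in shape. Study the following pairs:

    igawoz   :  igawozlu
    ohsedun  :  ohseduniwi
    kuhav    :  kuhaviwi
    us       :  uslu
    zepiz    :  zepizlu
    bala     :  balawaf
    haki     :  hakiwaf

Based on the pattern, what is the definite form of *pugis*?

The suffix is conditioned by the final sound: -lu when the stem ends in a sibilant (*igawoz*, *us*, *zepiz*); -iwi when the stem ends in a non-sibilant consonant (*ohsedun*, *kuhav*); -waf when the stem ends in a vowel (*bala*, *haki*).
Since the final sound of *pugis* is /s/ (a sibilant), it takes -lu, giving *pugislu*.

pugislu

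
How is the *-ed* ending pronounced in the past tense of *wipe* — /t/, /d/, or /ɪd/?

The stem *wipe* ends in a voiceless consonant other than /t/.
The -ed suffix is realized as /ɪd/ after /t, d/; as /t/ after other voiceless consonants; and as /d/ after other voiced sounds.
So -ed on *wipe* is pronounced /t/.

/t/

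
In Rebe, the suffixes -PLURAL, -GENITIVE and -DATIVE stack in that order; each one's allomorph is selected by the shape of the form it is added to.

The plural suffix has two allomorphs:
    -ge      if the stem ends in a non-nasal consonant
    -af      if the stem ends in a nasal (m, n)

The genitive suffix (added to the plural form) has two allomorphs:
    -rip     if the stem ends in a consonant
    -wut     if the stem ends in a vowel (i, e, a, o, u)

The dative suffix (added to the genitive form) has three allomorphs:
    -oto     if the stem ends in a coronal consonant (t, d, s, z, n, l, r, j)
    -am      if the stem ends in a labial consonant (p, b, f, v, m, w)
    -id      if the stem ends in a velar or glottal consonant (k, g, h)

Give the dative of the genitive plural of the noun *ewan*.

*ewan*: final consonant = /n/, a nasal → -af → *ewanaf*.
The plural form *ewanaf* — final sound /f/ (a consonant) → -rip → *ewanafrip*.
Since the final consonant of the genitive form *ewanafrip* is /p/ (labial), it takes -am, giving *ewanafripam*.

ewanafripam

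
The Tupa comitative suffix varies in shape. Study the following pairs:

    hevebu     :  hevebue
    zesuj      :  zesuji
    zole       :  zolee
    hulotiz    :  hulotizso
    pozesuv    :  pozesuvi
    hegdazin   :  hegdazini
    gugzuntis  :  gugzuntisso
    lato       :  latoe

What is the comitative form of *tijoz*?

tijozso

Looking at the final sound of each stem: -so when the stem ends in a sibilant (*hulotiz*, *gugzuntis*); -i when the stem ends in a non-sibilant consonant (*zesuj*, *pozesuv*, *hegdazin*); -e when the stem ends in a vowel (*hevebu*, *zole*, *lato*).
Since the final sound of *tijoz* is /z/ (a sibilant), it takes -so, giving *tijozso*.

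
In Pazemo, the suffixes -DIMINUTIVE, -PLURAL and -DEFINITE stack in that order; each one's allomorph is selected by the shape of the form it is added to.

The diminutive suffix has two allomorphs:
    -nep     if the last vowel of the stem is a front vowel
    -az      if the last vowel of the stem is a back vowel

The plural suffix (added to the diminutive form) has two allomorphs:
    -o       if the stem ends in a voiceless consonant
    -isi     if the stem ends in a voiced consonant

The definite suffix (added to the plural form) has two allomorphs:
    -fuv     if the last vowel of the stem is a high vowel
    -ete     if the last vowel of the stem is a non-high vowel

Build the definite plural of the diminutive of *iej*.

*iej*: last vowel = /e/, a front vowel → -nep → *iejnep*.
The diminutive form *iejnep*: final consonant = /p/, voiceless → -o → *iejnepo*.
The last vowel of the plural form *iejnepo* is /o/, which is a non-high vowel, so the definite suffix is -ete, giving *iejnepoete*.

iejnepoete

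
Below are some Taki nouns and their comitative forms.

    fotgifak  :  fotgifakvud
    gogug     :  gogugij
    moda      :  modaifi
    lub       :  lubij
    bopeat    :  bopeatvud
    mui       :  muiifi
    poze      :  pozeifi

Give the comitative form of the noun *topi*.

topiifi

The alternation tracks the final sound of the stem — -vud when the stem ends in a voiceless consonant (*fotgifak*, *bopeat*); -ij when the stem ends in a voiced consonant (*gogug*, *lub*); -ifi when the stem ends in a vowel (*moda*, *mui*, *poze*).
*topi*: final sound = /i/, a vowel → -ifi → *topiifi*.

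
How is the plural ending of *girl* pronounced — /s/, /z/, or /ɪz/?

/z/

The stem *girl* ends in a voiced non-sibilant sound.
The plural suffix surfaces as /ɪz/ after sibilants, /s/ after other voiceless consonants, and /z/ after other voiced sounds.
So the plural -s on *girl* is pronounced /z/.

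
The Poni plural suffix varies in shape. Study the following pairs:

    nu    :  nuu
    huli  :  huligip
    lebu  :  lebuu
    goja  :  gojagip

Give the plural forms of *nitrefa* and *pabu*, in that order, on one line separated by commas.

The alternation tracks the last vowel of the stem — -u when the last vowel of the stem is a rounded vowel (*nu*, *lebu*); -gip when the last vowel of the stem is an unrounded vowel (*huli*, *goja*).
The last vowel of *nitrefa* is /a/, which is an unrounded vowel, so the suffix is -gip, giving *nitrefagip*.
*pabu*: last vowel = /u/, a rounded vowel → -u → *pabuu*.

nitrefagip, pabuu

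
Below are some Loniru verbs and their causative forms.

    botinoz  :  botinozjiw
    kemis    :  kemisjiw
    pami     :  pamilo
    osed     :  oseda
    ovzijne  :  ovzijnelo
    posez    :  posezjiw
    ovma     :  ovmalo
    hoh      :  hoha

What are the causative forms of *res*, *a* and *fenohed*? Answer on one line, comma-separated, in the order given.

resjiw, alo, fenoheda

The alternation tracks the final sound of the stem — -jiw when the stem ends in a sibilant (*botinoz*, *kemis*, *posez*); -a when the stem ends in a non-sibilant consonant (*osed*, *hoh*); -lo when the stem ends in a vowel (*pami*, *ovzijne*, *ovma*).
The final sound of *res* is /s/, which is a sibilant, so the suffix is -jiw, giving *resjiw*.
*a*: final sound = /a/, a vowel → -lo → *alo*.
*fenohed*: final sound = /d/, a non-sibilant consonant → -a → *fenoheda*.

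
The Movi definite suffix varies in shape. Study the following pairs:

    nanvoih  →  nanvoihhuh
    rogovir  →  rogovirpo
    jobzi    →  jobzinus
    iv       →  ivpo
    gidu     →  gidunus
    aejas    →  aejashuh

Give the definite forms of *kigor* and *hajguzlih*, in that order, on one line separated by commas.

kigorpo, hajguzlihhuh

The alternation tracks the final sound of the stem — -huh when the stem ends in a voiceless consonant (*nanvoih*, *aejas*); -po when the stem ends in a voiced consonant (*rogovir*, *iv*); -nus when the stem ends in a vowel (*jobzi*, *gidu*).
The final sound of *kigor* is /r/, which is a voiced consonant, so the suffix is -po, giving *kigorpo*.
*hajguzlih* — final sound /h/ (a voiceless consonant) → -huh → *hajguzlihhuh*.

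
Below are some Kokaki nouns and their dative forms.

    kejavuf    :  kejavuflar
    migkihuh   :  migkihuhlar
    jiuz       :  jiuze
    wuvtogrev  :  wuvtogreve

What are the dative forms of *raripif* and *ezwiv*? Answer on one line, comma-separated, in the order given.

raripiflar, ezwive

The alternation tracks the final consonant of the stem — -lar when the stem ends in a voiceless consonant (*kejavuf*, *migkihuh*); -e when the stem ends in a voiced consonant (*jiuz*, *wuvtogrev*).
Since the final consonant of *raripif* is /f/ (voiceless), it takes -lar, giving *raripiflar*.
*ezwiv* — final consonant /v/ (voiced) → -e → *ezwive*.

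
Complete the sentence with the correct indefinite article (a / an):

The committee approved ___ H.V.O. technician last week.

an

The indefinite article is chosen by the initial *sound* of the following word, not its spelling.
The initialism *H.V.O.* is read letter by letter; the first letter, H, is pronounced /eɪtʃ/, which begins with a vowel sound.
So the article is *an*: The committee approved an H.V.O. technician last week.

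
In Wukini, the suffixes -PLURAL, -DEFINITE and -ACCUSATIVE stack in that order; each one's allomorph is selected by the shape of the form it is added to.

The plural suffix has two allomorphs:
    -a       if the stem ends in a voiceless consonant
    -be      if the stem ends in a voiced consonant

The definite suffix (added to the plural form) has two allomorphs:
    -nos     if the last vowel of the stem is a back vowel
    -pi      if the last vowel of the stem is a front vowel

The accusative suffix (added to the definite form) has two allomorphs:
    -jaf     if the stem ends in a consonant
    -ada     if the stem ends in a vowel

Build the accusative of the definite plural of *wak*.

wakanosjaf

Since the final consonant of *wak* is /k/ (voiceless), it takes -a, giving *waka*.
The plural form *waka* — last vowel /a/ (a back vowel) → -nos → *wakanos*.
The definite form *wakanos* — final sound /s/ (a consonant) → -jaf → *wakanosjaf*.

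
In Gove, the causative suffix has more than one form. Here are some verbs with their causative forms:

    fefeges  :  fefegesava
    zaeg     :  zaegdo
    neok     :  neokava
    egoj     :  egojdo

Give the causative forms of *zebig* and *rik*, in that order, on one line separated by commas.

zebigdo, rikava

Looking at the final consonant of each stem: -ava when the stem ends in a voiceless consonant (*fefeges*, *neok*); -do when the stem ends in a voiced consonant (*zaeg*, *egoj*).
Since the final consonant of *zebig* is /g/ (voiced), it takes -do, giving *zebigdo*.
*rik* — final consonant /k/ (voiceless) → -ava → *rikava*.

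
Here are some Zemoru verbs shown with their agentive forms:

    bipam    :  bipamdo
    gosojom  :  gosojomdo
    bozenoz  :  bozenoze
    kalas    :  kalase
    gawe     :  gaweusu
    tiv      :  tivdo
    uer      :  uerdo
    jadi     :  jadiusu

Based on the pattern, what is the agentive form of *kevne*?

kevneusu

The alternation tracks the final sound of the stem — -e when the stem ends in a sibilant (*bozenoz*, *kalas*); -do when the stem ends in a non-sibilant consonant (*bipam*, *gosojom*, *tiv*, *uer*); -usu when the stem ends in a vowel (*gawe*, *jadi*).
The final sound of *kevne* is /e/, which is a vowel, so the suffix is -usu, giving *kevneusu*.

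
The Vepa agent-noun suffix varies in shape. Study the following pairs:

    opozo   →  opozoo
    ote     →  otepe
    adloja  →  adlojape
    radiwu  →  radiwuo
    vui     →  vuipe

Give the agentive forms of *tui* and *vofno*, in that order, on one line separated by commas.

The alternation tracks the last vowel of the stem — -o when the last vowel of the stem is a rounded vowel (*opozo*, *radiwu*); -pe when the last vowel of the stem is an unrounded vowel (*ote*, *adloja*, *vui*).
*tui*: last vowel = /i/, an unrounded vowel → -pe → *tuipe*.
*vofno*: last vowel = /o/, a rounded vowel → -o → *vofnoo*.

tuipe, vofnoo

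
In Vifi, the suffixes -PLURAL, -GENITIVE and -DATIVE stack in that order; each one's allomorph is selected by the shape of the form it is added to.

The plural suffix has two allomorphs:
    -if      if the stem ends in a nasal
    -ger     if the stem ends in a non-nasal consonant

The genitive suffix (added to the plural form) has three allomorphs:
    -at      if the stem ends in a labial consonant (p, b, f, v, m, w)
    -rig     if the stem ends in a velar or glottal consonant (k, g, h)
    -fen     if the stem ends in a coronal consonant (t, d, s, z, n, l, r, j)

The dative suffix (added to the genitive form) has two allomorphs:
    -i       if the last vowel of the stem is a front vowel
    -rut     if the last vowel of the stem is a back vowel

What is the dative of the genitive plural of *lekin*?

*lekin* — final consonant /n/ (a nasal) → -if → *lekinif*.
The plural form *lekinif*: final consonant = /f/, labial → -at → *lekinifat*.
Since the last vowel of the genitive form *lekinifat* is /a/ (a back vowel), it takes -rut, giving *lekinifatrut*.

lekinifatrut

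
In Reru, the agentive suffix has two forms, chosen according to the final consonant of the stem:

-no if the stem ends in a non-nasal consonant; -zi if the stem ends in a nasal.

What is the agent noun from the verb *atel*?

atelno

The final consonant of *atel* is /l/, which is non-nasal, so the suffix is -no, giving *atelno*.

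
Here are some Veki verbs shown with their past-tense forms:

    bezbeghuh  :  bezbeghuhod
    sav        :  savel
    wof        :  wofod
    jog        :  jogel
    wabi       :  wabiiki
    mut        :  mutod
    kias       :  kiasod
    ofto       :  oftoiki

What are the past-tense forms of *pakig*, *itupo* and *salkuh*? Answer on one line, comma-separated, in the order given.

pakigel, itupoiki, salkuhod

Looking at the final sound of each stem: -od when the stem ends in a voiceless consonant (*bezbeghuh*, *wof*, *mut*, *kias*); -el when the stem ends in a voiced consonant (*sav*, *jog*); -iki when the stem ends in a vowel (*wabi*, *ofto*).
Since the final sound of *pakig* is /g/ (a voiced consonant), it takes -el, giving *pakigel*.
*itupo*: final sound = /o/, a vowel → -iki → *itupoiki*.
The final sound of *salkuh* is /h/, which is a voiceless consonant, so the suffix is -od, giving *salkuhod*.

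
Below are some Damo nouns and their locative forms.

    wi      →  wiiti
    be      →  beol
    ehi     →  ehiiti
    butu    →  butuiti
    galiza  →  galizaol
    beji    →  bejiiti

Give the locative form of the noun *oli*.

The alternation tracks the last vowel of the stem — -iti when the last vowel of the stem is a high vowel (*wi*, *ehi*, *butu*, *beji*); -ol when the last vowel of the stem is a non-high vowel (*be*, *galiza*).
*oli*: last vowel = /i/, a high vowel → -iti → *oliiti*.

oliiti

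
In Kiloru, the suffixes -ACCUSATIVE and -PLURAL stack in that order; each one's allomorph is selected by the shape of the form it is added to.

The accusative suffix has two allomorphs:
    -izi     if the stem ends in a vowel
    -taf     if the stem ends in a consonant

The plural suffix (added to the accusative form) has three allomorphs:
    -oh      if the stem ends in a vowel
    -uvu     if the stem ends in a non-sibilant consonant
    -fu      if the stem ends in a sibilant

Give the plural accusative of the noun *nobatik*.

nobatiktafuvu

*nobatik*: final sound = /k/, a consonant → -taf → *nobatiktaf*.
The accusative form *nobatiktaf*: final sound = /f/, a non-sibilant consonant → -uvu → *nobatiktafuvu*.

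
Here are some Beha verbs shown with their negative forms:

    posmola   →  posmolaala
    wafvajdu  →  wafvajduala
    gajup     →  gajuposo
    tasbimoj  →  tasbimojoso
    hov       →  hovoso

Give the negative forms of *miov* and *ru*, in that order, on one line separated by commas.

miovoso, ruala

The alternation tracks the final sound of the stem — -oso when the stem ends in a consonant (*gajup*, *tasbimoj*, *hov*); -ala when the stem ends in a vowel (*posmola*, *wafvajdu*).
The final sound of *miov* is /v/, which is a consonant, so the suffix is -oso, giving *miovoso*.
*ru*: final sound = /u/, a vowel → -ala → *ruala*.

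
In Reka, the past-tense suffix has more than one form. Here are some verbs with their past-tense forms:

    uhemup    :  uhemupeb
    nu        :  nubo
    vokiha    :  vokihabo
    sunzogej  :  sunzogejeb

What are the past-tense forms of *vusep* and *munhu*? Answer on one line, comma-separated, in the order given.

The pattern is consonant vs. vowel: -eb when the stem ends in a consonant (*uhemup*, *sunzogej*); -bo when the stem ends in a vowel (*nu*, *vokiha*).
The final sound of *vusep* is /p/, which is a consonant, so the suffix is -eb, giving *vusepeb*.
Since the final sound of *munhu* is /u/ (a vowel), it takes -bo, giving *munhubo*.

vusepeb, munhubo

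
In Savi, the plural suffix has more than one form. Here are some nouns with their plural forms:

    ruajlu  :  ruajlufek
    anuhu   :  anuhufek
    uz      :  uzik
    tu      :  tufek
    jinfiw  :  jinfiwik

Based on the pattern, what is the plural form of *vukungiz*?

The alternation tracks the final sound of the stem — -ik when the stem ends in a consonant (*uz*, *jinfiw*); -fek when the stem ends in a vowel (*ruajlu*, *anuhu*, *tu*).
The final sound of *vukungiz* is /z/, which is a consonant, so the suffix is -ik, giving *vukungizik*.

vukungizik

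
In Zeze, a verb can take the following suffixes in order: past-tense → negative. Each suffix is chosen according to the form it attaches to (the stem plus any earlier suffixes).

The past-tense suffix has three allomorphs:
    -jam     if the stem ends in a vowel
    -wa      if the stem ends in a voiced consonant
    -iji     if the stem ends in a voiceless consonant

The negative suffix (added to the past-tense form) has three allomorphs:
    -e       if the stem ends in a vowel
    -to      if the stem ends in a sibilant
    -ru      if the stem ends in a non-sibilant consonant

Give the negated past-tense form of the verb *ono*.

Since the final sound of *ono* is /o/ (a vowel), it takes -jam, giving *onojam*.
The past-tense form *onojam*: final sound = /m/, a non-sibilant consonant → -ru → *onojamru*.

onojamru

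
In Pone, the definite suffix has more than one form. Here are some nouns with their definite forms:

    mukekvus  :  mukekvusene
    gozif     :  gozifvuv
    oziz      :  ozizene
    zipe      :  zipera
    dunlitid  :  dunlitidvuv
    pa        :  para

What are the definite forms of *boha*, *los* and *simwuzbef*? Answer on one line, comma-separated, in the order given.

Looking at the final sound of each stem: -ene when the stem ends in a sibilant (*mukekvus*, *oziz*); -vuv when the stem ends in a non-sibilant consonant (*gozif*, *dunlitid*); -ra when the stem ends in a vowel (*zipe*, *pa*).
*boha*: final sound = /a/, a vowel → -ra → *bohara*.
Since the final sound of *los* is /s/ (a sibilant), it takes -ene, giving *losene*.
Since the final sound of *simwuzbef* is /f/ (a non-sibilant consonant), it takes -vuv, giving *simwuzbefvuv*.

bohara, losene, simwuzbefvuv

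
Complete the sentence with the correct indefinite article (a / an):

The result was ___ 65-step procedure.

a

The indefinite article is chosen by the initial *sound* of the following word, not its spelling.
The number *65* is spoken "sixty-…", beginning with /ˈsɪksti/ — a consonant sound.
So the article is *a*: The result was a 65-step procedure.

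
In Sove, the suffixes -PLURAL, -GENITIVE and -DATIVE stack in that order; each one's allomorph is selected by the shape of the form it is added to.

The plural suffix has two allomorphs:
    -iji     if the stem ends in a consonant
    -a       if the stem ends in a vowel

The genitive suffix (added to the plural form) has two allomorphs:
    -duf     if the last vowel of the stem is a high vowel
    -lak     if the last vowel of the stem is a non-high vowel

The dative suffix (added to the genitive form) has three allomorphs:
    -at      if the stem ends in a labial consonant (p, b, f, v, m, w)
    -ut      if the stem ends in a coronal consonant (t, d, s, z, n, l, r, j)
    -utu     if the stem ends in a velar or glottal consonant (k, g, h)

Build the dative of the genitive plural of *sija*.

sijaalakutu

*sija*: final sound = /a/, a vowel → -a → *sijaa*.
The last vowel of the plural form *sijaa* is /a/, which is a non-high vowel, so the genitive suffix is -lak, giving *sijaalak*.
The final consonant of the genitive form *sijaalak* is /k/, which is velar/glottal, so the dative suffix is -utu, giving *sijaalakutu*.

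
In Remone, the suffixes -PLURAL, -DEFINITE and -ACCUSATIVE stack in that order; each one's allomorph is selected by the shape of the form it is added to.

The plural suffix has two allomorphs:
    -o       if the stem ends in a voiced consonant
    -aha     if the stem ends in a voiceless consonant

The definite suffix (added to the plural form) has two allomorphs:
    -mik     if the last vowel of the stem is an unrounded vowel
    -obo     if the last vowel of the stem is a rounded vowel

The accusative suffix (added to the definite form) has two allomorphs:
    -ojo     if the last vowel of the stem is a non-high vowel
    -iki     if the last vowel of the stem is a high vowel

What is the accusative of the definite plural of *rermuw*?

rermuwooboojo

The final consonant of *rermuw* is /w/, which is voiced, so the plural suffix is -o, giving *rermuwo*.
Since the last vowel of the plural form *rermuwo* is /o/ (a rounded vowel), it takes -obo, giving *rermuwoobo*.
The definite form *rermuwoobo*: last vowel = /o/, a non-high vowel → -ojo → *rermuwooboojo*.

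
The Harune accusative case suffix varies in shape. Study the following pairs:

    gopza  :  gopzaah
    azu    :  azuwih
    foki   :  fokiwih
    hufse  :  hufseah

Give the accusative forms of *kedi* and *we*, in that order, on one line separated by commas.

The alternation tracks the last vowel of the stem — -wih when the last vowel of the stem is a high vowel (*azu*, *foki*); -ah when the last vowel of the stem is a non-high vowel (*gopza*, *hufse*).
*kedi* — last vowel /i/ (a high vowel) → -wih → *kediwih*.
The last vowel of *we* is /e/, which is a non-high vowel, so the suffix is -ah, giving *weah*.

kediwih, weah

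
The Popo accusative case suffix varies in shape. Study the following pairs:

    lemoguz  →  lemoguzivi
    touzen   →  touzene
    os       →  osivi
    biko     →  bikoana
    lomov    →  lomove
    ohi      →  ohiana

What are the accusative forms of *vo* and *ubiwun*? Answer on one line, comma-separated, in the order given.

The pattern is sibilance of the final sound: -ivi when the stem ends in a sibilant (*lemoguz*, *os*); -e when the stem ends in a non-sibilant consonant (*touzen*, *lomov*); -ana when the stem ends in a vowel (*biko*, *ohi*).
*vo*: final sound = /o/, a vowel → -ana → *voana*.
Since the final sound of *ubiwun* is /n/ (a non-sibilant consonant), it takes -e, giving *ubiwune*.

voana, ubiwune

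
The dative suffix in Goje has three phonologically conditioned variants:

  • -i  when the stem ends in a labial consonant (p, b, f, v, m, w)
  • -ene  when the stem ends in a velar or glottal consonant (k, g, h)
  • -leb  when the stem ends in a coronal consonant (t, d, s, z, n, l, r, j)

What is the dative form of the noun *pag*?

pagene

*pag* — final consonant /g/ (velar/glottal) → -ene → *pagene*.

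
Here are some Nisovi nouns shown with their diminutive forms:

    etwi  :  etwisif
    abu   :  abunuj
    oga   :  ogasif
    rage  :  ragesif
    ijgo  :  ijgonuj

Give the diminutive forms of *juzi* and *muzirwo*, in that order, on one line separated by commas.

juzisif, muzirwonuj

The pattern is rounding harmony: -nuj when the last vowel of the stem is a rounded vowel (*abu*, *ijgo*); -sif when the last vowel of the stem is an unrounded vowel (*etwi*, *oga*, *rage*).
The last vowel of *juzi* is /i/, which is an unrounded vowel, so the suffix is -sif, giving *juzisif*.
*muzirwo* — last vowel /o/ (a rounded vowel) → -nuj → *muzirwonuj*.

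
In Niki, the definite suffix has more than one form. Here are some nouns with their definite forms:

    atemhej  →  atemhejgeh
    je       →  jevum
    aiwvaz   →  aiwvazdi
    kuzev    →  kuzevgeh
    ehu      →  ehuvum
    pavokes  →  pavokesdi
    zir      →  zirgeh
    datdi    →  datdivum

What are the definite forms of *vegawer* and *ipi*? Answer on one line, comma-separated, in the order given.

vegawergeh, ipivum

The alternation tracks the final sound of the stem — -di when the stem ends in a sibilant (*aiwvaz*, *pavokes*); -geh when the stem ends in a non-sibilant consonant (*atemhej*, *kuzev*, *zir*); -vum when the stem ends in a vowel (*je*, *ehu*, *datdi*).
The final sound of *vegawer* is /r/, which is a non-sibilant consonant, so the suffix is -geh, giving *vegawergeh*.
The final sound of *ipi* is /i/, which is a vowel, so the suffix is -vum, giving *ipivum*.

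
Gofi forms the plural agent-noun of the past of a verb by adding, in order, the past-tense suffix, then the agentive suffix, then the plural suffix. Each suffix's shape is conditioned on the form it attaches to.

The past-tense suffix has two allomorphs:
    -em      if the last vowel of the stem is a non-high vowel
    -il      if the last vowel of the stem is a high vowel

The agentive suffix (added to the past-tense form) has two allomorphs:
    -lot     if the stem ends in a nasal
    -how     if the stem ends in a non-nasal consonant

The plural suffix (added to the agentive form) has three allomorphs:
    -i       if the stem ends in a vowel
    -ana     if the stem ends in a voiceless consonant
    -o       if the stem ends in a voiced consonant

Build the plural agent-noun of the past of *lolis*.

lolisilhowo

Since the last vowel of *lolis* is /i/ (a high vowel), it takes -il, giving *lolisil*.
The final consonant of the past-tense form *lolisil* is /l/, which is non-nasal, so the agentive suffix is -how, giving *lolisilhow*.
The agentive form *lolisilhow* — final sound /w/ (a voiced consonant) → -o → *lolisilhowo*.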